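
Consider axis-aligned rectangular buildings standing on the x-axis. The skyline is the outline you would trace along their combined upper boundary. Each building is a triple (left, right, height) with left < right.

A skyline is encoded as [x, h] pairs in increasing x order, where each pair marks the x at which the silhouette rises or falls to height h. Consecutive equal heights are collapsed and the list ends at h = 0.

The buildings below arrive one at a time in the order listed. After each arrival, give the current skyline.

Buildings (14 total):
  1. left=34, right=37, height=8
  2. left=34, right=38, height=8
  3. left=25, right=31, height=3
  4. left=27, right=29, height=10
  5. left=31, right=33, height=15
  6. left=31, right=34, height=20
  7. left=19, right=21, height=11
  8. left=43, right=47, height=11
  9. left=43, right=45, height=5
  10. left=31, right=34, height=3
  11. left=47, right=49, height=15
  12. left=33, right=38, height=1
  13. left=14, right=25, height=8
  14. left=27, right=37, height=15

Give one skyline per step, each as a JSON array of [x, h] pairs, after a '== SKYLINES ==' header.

== SKYLINES ==
[[34,8],[37,0]]
[[34,8],[38,0]]
[[25,3],[31,0],[34,8],[38,0]]
[[25,3],[27,10],[29,3],[31,0],[34,8],[38,0]]
[[25,3],[27,10],[29,3],[31,15],[33,0],[34,8],[38,0]]
[[25,3],[27,10],[29,3],[31,20],[34,8],[38,0]]
[[19,11],[21,0],[25,3],[27,10],[29,3],[31,20],[34,8],[38,0]]
[[19,11],[21,0],[25,3],[27,10],[29,3],[31,20],[34,8],[38,0],[43,11],[47,0]]
[[19,11],[21,0],[25,3],[27,10],[29,3],[31,20],[34,8],[38,0],[43,11],[47,0]]
[[19,11],[21,0],[25,3],[27,10],[29,3],[31,20],[34,8],[38,0],[43,11],[47,0]]
[[19,11],[21,0],[25,3],[27,10],[29,3],[31,20],[34,8],[38,0],[43,11],[47,15],[49,0]]
[[19,11],[21,0],[25,3],[27,10],[29,3],[31,20],[34,8],[38,0],[43,11],[47,15],[49,0]]
[[14,8],[19,11],[21,8],[25,3],[27,10],[29,3],[31,20],[34,8],[38,0],[43,11],[47,15],[49,0]]
[[14,8],[19,11],[21,8],[25,3],[27,15],[31,20],[34,15],[37,8],[38,0],[43,11],[47,15],[49,0]]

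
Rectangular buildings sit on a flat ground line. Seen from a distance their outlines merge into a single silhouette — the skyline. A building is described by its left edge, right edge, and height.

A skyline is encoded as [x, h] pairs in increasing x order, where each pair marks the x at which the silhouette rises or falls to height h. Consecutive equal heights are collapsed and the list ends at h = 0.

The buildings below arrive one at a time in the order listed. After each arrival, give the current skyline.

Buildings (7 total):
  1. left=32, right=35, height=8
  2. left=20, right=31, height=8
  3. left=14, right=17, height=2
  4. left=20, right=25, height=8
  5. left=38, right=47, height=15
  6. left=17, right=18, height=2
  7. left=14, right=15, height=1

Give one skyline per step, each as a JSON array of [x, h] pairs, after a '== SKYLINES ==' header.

== SKYLINES ==
[[32,8],[35,0]]
[[20,8],[31,0],[32,8],[35,0]]
[[14,2],[17,0],[20,8],[31,0],[32,8],[35,0]]
[[14,2],[17,0],[20,8],[31,0],[32,8],[35,0]]
[[14,2],[17,0],[20,8],[31,0],[32,8],[35,0],[38,15],[47,0]]
[[14,2],[18,0],[20,8],[31,0],[32,8],[35,0],[38,15],[47,0]]
[[14,2],[18,0],[20,8],[31,0],[32,8],[35,0],[38,15],[47,0]]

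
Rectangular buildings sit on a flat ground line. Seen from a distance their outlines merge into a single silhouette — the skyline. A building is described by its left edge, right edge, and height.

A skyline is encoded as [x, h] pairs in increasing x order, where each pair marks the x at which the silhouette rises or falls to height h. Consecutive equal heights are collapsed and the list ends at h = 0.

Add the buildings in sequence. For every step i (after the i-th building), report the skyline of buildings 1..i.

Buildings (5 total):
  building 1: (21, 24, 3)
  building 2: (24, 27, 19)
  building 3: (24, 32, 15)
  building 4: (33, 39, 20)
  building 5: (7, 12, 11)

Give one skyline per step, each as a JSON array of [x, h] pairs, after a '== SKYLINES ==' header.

== SKYLINES ==
[[21,3],[24,0]]
[[21,3],[24,19],[27,0]]
[[21,3],[24,19],[27,15],[32,0]]
[[21,3],[24,19],[27,15],[32,0],[33,20],[39,0]]
[[7,11],[12,0],[21,3],[24,19],[27,15],[32,0],[33,20],[39,0]]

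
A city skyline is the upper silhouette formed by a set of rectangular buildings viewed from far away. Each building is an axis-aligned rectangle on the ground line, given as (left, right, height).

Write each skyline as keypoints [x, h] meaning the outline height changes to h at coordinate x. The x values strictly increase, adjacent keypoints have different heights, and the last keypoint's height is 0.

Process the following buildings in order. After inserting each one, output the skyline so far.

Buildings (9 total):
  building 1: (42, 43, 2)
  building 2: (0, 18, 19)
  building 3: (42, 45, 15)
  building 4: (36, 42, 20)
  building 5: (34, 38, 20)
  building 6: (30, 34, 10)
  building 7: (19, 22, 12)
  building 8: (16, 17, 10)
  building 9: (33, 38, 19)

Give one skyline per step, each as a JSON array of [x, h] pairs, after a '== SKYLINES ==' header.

== SKYLINES ==
[[42,2],[43,0]]
[[0,19],[18,0],[42,2],[43,0]]
[[0,19],[18,0],[42,15],[45,0]]
[[0,19],[18,0],[36,20],[42,15],[45,0]]
[[0,19],[18,0],[34,20],[42,15],[45,0]]
[[0,19],[18,0],[30,10],[34,20],[42,15],[45,0]]
[[0,19],[18,0],[19,12],[22,0],[30,10],[34,20],[42,15],[45,0]]
[[0,19],[18,0],[19,12],[22,0],[30,10],[34,20],[42,15],[45,0]]
[[0,19],[18,0],[19,12],[22,0],[30,10],[33,19],[34,20],[42,15],[45,0]]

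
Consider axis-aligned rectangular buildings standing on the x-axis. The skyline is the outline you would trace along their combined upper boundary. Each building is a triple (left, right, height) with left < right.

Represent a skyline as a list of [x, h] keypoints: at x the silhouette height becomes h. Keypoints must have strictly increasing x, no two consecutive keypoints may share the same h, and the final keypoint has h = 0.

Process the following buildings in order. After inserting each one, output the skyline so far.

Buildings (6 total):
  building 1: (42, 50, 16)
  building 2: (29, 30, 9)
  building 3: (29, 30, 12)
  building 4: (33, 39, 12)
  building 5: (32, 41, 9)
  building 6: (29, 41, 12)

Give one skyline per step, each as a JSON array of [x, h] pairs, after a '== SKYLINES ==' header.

== SKYLINES ==
[[42,16],[50,0]]
[[29,9],[30,0],[42,16],[50,0]]
[[29,12],[30,0],[42,16],[50,0]]
[[29,12],[30,0],[33,12],[39,0],[42,16],[50,0]]
[[29,12],[30,0],[32,9],[33,12],[39,9],[41,0],[42,16],[50,0]]
[[29,12],[41,0],[42,16],[50,0]]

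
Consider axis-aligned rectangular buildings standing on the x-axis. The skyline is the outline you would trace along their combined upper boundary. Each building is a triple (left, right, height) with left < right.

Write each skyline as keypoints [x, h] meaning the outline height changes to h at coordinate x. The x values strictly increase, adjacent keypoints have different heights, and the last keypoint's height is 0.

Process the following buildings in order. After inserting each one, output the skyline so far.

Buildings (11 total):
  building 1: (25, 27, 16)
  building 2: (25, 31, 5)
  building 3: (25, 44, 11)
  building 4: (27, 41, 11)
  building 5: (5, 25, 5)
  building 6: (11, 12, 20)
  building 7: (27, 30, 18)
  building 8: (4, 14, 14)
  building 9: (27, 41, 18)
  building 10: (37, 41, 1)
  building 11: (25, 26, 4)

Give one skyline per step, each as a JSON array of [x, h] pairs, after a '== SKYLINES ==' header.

== SKYLINES ==
[[25,16],[27,0]]
[[25,16],[27,5],[31,0]]
[[25,16],[27,11],[44,0]]
[[25,16],[27,11],[44,0]]
[[5,5],[25,16],[27,11],[44,0]]
[[5,5],[11,20],[12,5],[25,16],[27,11],[44,0]]
[[5,5],[11,20],[12,5],[25,16],[27,18],[30,11],[44,0]]
[[4,14],[11,20],[12,14],[14,5],[25,16],[27,18],[30,11],[44,0]]
[[4,14],[11,20],[12,14],[14,5],[25,16],[27,18],[41,11],[44,0]]
[[4,14],[11,20],[12,14],[14,5],[25,16],[27,18],[41,11],[44,0]]
[[4,14],[11,20],[12,14],[14,5],[25,16],[27,18],[41,11],[44,0]]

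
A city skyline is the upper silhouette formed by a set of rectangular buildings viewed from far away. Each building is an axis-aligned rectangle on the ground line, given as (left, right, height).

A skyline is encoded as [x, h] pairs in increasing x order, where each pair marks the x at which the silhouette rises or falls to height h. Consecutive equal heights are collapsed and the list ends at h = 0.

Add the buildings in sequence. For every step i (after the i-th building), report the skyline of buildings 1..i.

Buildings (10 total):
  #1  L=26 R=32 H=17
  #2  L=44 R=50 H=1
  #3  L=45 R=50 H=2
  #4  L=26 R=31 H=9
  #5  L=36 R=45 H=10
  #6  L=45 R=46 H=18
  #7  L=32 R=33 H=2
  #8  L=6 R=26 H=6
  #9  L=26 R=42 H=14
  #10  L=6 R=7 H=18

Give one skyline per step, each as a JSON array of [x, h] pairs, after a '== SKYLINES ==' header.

== SKYLINES ==
[[26,17],[32,0]]
[[26,17],[32,0],[44,1],[50,0]]
[[26,17],[32,0],[44,1],[45,2],[50,0]]
[[26,17],[32,0],[44,1],[45,2],[50,0]]
[[26,17],[32,0],[36,10],[45,2],[50,0]]
[[26,17],[32,0],[36,10],[45,18],[46,2],[50,0]]
[[26,17],[32,2],[33,0],[36,10],[45,18],[46,2],[50,0]]
[[6,6],[26,17],[32,2],[33,0],[36,10],[45,18],[46,2],[50,0]]
[[6,6],[26,17],[32,14],[42,10],[45,18],[46,2],[50,0]]
[[6,18],[7,6],[26,17],[32,14],[42,10],[45,18],[46,2],[50,0]]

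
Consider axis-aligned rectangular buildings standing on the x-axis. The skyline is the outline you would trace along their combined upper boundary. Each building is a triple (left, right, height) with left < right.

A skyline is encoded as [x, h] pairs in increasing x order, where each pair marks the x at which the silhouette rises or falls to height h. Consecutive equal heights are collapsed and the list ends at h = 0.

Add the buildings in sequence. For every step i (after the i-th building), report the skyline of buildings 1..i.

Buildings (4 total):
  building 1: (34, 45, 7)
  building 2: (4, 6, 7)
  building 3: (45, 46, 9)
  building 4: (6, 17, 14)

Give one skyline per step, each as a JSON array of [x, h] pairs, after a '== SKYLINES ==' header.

== SKYLINES ==
[[34,7],[45,0]]
[[4,7],[6,0],[34,7],[45,0]]
[[4,7],[6,0],[34,7],[45,9],[46,0]]
[[4,7],[6,14],[17,0],[34,7],[45,9],[46,0]]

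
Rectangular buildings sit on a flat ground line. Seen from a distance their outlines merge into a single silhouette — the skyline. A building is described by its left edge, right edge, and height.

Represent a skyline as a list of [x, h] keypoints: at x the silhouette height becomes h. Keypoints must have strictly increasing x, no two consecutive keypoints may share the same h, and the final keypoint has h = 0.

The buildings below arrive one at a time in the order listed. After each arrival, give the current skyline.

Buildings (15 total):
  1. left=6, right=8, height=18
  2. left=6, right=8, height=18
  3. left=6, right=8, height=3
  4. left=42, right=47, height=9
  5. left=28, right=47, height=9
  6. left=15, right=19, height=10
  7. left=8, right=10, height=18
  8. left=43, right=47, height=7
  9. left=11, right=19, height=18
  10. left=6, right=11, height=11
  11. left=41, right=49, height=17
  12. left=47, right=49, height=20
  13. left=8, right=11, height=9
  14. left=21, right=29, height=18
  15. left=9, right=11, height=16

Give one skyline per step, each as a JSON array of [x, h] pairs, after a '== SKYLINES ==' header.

== SKYLINES ==
[[6,18],[8,0]]
[[6,18],[8,0]]
[[6,18],[8,0]]
[[6,18],[8,0],[42,9],[47,0]]
[[6,18],[8,0],[28,9],[47,0]]
[[6,18],[8,0],[15,10],[19,0],[28,9],[47,0]]
[[6,18],[10,0],[15,10],[19,0],[28,9],[47,0]]
[[6,18],[10,0],[15,10],[19,0],[28,9],[47,0]]
[[6,18],[10,0],[11,18],[19,0],[28,9],[47,0]]
[[6,18],[10,11],[11,18],[19,0],[28,9],[47,0]]
[[6,18],[10,11],[11,18],[19,0],[28,9],[41,17],[49,0]]
[[6,18],[10,11],[11,18],[19,0],[28,9],[41,17],[47,20],[49,0]]
[[6,18],[10,11],[11,18],[19,0],[28,9],[41,17],[47,20],[49,0]]
[[6,18],[10,11],[11,18],[19,0],[21,18],[29,9],[41,17],[47,20],[49,0]]
[[6,18],[10,16],[11,18],[19,0],[21,18],[29,9],[41,17],[47,20],[49,0]]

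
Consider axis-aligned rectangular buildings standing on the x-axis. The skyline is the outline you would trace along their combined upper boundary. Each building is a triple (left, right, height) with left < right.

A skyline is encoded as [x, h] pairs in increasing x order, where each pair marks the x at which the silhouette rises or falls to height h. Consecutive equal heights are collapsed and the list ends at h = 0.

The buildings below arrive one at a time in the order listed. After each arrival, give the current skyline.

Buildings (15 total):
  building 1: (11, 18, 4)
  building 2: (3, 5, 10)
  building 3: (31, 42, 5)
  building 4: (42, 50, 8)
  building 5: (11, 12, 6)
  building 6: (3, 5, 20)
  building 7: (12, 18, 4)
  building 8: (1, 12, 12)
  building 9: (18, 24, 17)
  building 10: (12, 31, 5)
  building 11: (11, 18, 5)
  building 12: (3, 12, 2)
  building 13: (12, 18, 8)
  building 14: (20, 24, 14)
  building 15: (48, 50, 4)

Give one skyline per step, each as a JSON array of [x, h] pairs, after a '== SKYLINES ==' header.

== SKYLINES ==
[[11,4],[18,0]]
[[3,10],[5,0],[11,4],[18,0]]
[[3,10],[5,0],[11,4],[18,0],[31,5],[42,0]]
[[3,10],[5,0],[11,4],[18,0],[31,5],[42,8],[50,0]]
[[3,10],[5,0],[11,6],[12,4],[18,0],[31,5],[42,8],[50,0]]
[[3,20],[5,0],[11,6],[12,4],[18,0],[31,5],[42,8],[50,0]]
[[3,20],[5,0],[11,6],[12,4],[18,0],[31,5],[42,8],[50,0]]
[[1,12],[3,20],[5,12],[12,4],[18,0],[31,5],[42,8],[50,0]]
[[1,12],[3,20],[5,12],[12,4],[18,17],[24,0],[31,5],[42,8],[50,0]]
[[1,12],[3,20],[5,12],[12,5],[18,17],[24,5],[42,8],[50,0]]
[[1,12],[3,20],[5,12],[12,5],[18,17],[24,5],[42,8],[50,0]]
[[1,12],[3,20],[5,12],[12,5],[18,17],[24,5],[42,8],[50,0]]
[[1,12],[3,20],[5,12],[12,8],[18,17],[24,5],[42,8],[50,0]]
[[1,12],[3,20],[5,12],[12,8],[18,17],[24,5],[42,8],[50,0]]
[[1,12],[3,20],[5,12],[12,8],[18,17],[24,5],[42,8],[50,0]]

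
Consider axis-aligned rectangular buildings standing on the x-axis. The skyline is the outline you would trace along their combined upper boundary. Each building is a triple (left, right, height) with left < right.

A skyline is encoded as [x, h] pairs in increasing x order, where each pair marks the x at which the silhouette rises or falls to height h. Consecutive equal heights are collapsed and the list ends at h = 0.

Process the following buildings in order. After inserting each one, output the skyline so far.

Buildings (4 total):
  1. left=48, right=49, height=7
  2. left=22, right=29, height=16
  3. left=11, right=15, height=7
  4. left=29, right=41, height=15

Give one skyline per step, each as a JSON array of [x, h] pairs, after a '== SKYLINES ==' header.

== SKYLINES ==
[[48,7],[49,0]]
[[22,16],[29,0],[48,7],[49,0]]
[[11,7],[15,0],[22,16],[29,0],[48,7],[49,0]]
[[11,7],[15,0],[22,16],[29,15],[41,0],[48,7],[49,0]]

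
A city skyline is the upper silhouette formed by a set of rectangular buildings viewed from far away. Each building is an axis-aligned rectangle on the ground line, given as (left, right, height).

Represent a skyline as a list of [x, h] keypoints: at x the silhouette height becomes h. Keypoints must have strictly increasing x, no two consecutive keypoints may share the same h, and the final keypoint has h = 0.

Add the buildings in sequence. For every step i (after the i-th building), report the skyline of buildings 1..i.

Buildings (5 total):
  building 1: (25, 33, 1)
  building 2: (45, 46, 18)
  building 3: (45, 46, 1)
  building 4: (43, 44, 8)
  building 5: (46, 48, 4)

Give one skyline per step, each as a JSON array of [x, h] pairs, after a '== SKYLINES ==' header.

== SKYLINES ==
[[25,1],[33,0]]
[[25,1],[33,0],[45,18],[46,0]]
[[25,1],[33,0],[45,18],[46,0]]
[[25,1],[33,0],[43,8],[44,0],[45,18],[46,0]]
[[25,1],[33,0],[43,8],[44,0],[45,18],[46,4],[48,0]]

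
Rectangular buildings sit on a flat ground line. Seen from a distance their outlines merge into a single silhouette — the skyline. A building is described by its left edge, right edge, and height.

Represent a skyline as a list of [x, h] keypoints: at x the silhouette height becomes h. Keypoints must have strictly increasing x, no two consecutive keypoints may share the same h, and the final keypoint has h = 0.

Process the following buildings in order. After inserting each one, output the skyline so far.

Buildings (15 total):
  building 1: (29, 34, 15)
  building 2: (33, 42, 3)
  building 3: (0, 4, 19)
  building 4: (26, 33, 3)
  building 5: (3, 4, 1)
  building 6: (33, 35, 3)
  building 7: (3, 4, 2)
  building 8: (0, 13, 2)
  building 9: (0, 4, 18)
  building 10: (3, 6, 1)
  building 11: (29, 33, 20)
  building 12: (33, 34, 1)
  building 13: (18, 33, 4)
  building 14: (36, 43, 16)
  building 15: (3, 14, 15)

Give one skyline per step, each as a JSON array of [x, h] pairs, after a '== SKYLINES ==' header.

== SKYLINES ==
[[29,15],[34,0]]
[[29,15],[34,3],[42,0]]
[[0,19],[4,0],[29,15],[34,3],[42,0]]
[[0,19],[4,0],[26,3],[29,15],[34,3],[42,0]]
[[0,19],[4,0],[26,3],[29,15],[34,3],[42,0]]
[[0,19],[4,0],[26,3],[29,15],[34,3],[42,0]]
[[0,19],[4,0],[26,3],[29,15],[34,3],[42,0]]
[[0,19],[4,2],[13,0],[26,3],[29,15],[34,3],[42,0]]
[[0,19],[4,2],[13,0],[26,3],[29,15],[34,3],[42,0]]
[[0,19],[4,2],[13,0],[26,3],[29,15],[34,3],[42,0]]
[[0,19],[4,2],[13,0],[26,3],[29,20],[33,15],[34,3],[42,0]]
[[0,19],[4,2],[13,0],[26,3],[29,20],[33,15],[34,3],[42,0]]
[[0,19],[4,2],[13,0],[18,4],[29,20],[33,15],[34,3],[42,0]]
[[0,19],[4,2],[13,0],[18,4],[29,20],[33,15],[34,3],[36,16],[43,0]]
[[0,19],[4,15],[14,0],[18,4],[29,20],[33,15],[34,3],[36,16],[43,0]]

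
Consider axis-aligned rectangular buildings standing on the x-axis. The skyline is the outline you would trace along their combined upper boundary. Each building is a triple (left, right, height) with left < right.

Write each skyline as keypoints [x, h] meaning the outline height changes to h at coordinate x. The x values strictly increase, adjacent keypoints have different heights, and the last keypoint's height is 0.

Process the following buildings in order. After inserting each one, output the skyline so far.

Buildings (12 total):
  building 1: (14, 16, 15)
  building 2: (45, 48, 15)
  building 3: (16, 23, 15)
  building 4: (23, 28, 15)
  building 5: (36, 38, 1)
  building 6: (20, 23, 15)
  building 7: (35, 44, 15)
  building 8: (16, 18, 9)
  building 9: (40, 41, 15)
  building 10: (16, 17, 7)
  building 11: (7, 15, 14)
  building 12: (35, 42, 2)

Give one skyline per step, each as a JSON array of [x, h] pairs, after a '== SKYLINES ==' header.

== SKYLINES ==
[[14,15],[16,0]]
[[14,15],[16,0],[45,15],[48,0]]
[[14,15],[23,0],[45,15],[48,0]]
[[14,15],[28,0],[45,15],[48,0]]
[[14,15],[28,0],[36,1],[38,0],[45,15],[48,0]]
[[14,15],[28,0],[36,1],[38,0],[45,15],[48,0]]
[[14,15],[28,0],[35,15],[44,0],[45,15],[48,0]]
[[14,15],[28,0],[35,15],[44,0],[45,15],[48,0]]
[[14,15],[28,0],[35,15],[44,0],[45,15],[48,0]]
[[14,15],[28,0],[35,15],[44,0],[45,15],[48,0]]
[[7,14],[14,15],[28,0],[35,15],[44,0],[45,15],[48,0]]
[[7,14],[14,15],[28,0],[35,15],[44,0],[45,15],[48,0]]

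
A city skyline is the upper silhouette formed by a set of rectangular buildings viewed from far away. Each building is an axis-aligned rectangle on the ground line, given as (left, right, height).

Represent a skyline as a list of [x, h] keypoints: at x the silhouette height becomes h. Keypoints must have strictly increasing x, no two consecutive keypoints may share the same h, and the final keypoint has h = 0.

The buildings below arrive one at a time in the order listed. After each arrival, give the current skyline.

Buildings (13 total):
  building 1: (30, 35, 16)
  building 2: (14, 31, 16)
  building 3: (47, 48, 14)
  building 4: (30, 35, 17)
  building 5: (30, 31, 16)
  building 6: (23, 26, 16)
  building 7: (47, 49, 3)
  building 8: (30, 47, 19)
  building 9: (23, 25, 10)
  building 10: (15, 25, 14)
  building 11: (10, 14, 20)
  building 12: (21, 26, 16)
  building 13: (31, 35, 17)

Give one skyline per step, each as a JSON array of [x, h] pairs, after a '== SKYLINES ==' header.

== SKYLINES ==
[[30,16],[35,0]]
[[14,16],[35,0]]
[[14,16],[35,0],[47,14],[48,0]]
[[14,16],[30,17],[35,0],[47,14],[48,0]]
[[14,16],[30,17],[35,0],[47,14],[48,0]]
[[14,16],[30,17],[35,0],[47,14],[48,0]]
[[14,16],[30,17],[35,0],[47,14],[48,3],[49,0]]
[[14,16],[30,19],[47,14],[48,3],[49,0]]
[[14,16],[30,19],[47,14],[48,3],[49,0]]
[[14,16],[30,19],[47,14],[48,3],[49,0]]
[[10,20],[14,16],[30,19],[47,14],[48,3],[49,0]]
[[10,20],[14,16],[30,19],[47,14],[48,3],[49,0]]
[[10,20],[14,16],[30,19],[47,14],[48,3],[49,0]]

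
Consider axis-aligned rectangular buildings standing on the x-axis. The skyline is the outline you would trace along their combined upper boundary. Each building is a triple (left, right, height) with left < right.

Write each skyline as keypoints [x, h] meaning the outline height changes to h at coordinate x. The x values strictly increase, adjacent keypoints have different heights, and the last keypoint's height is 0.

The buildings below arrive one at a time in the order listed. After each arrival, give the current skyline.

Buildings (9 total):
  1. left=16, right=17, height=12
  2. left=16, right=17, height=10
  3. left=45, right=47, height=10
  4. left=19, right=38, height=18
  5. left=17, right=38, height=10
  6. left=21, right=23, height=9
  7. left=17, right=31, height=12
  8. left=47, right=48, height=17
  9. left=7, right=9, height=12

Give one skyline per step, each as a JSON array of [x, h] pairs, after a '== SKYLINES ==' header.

== SKYLINES ==
[[16,12],[17,0]]
[[16,12],[17,0]]
[[16,12],[17,0],[45,10],[47,0]]
[[16,12],[17,0],[19,18],[38,0],[45,10],[47,0]]
[[16,12],[17,10],[19,18],[38,0],[45,10],[47,0]]
[[16,12],[17,10],[19,18],[38,0],[45,10],[47,0]]
[[16,12],[19,18],[38,0],[45,10],[47,0]]
[[16,12],[19,18],[38,0],[45,10],[47,17],[48,0]]
[[7,12],[9,0],[16,12],[19,18],[38,0],[45,10],[47,17],[48,0]]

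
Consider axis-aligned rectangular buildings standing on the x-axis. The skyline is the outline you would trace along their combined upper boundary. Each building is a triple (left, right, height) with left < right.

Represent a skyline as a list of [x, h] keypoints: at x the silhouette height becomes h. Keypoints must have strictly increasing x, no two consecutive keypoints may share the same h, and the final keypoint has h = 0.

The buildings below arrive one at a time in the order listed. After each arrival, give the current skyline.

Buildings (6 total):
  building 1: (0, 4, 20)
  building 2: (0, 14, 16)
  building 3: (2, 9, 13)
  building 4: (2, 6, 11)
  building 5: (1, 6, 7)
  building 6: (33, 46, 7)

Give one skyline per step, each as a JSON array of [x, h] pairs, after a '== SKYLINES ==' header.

== SKYLINES ==
[[0,20],[4,0]]
[[0,20],[4,16],[14,0]]
[[0,20],[4,16],[14,0]]
[[0,20],[4,16],[14,0]]
[[0,20],[4,16],[14,0]]
[[0,20],[4,16],[14,0],[33,7],[46,0]]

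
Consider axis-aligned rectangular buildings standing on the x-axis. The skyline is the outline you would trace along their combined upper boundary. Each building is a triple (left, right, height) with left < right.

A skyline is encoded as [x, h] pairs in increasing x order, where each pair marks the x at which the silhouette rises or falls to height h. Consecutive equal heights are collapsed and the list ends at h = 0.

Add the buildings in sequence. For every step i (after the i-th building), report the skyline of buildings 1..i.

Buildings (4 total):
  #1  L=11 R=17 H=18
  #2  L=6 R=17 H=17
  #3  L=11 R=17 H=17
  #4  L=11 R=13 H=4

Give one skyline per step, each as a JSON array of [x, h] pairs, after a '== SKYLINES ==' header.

== SKYLINES ==
[[11,18],[17,0]]
[[6,17],[11,18],[17,0]]
[[6,17],[11,18],[17,0]]
[[6,17],[11,18],[17,0]]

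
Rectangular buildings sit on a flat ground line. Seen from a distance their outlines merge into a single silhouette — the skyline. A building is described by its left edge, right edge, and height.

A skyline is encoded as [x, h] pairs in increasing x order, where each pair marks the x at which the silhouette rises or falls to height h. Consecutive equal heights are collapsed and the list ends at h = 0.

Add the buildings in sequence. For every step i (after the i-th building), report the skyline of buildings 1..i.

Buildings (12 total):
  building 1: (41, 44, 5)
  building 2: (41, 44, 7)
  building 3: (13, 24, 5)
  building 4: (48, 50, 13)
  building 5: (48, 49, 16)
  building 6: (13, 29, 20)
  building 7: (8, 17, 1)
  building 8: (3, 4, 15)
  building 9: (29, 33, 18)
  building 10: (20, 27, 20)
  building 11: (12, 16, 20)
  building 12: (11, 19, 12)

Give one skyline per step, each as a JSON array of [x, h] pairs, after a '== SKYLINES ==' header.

== SKYLINES ==
[[41,5],[44,0]]
[[41,7],[44,0]]
[[13,5],[24,0],[41,7],[44,0]]
[[13,5],[24,0],[41,7],[44,0],[48,13],[50,0]]
[[13,5],[24,0],[41,7],[44,0],[48,16],[49,13],[50,0]]
[[13,20],[29,0],[41,7],[44,0],[48,16],[49,13],[50,0]]
[[8,1],[13,20],[29,0],[41,7],[44,0],[48,16],[49,13],[50,0]]
[[3,15],[4,0],[8,1],[13,20],[29,0],[41,7],[44,0],[48,16],[49,13],[50,0]]
[[3,15],[4,0],[8,1],[13,20],[29,18],[33,0],[41,7],[44,0],[48,16],[49,13],[50,0]]
[[3,15],[4,0],[8,1],[13,20],[29,18],[33,0],[41,7],[44,0],[48,16],[49,13],[50,0]]
[[3,15],[4,0],[8,1],[12,20],[29,18],[33,0],[41,7],[44,0],[48,16],[49,13],[50,0]]
[[3,15],[4,0],[8,1],[11,12],[12,20],[29,18],[33,0],[41,7],[44,0],[48,16],[49,13],[50,0]]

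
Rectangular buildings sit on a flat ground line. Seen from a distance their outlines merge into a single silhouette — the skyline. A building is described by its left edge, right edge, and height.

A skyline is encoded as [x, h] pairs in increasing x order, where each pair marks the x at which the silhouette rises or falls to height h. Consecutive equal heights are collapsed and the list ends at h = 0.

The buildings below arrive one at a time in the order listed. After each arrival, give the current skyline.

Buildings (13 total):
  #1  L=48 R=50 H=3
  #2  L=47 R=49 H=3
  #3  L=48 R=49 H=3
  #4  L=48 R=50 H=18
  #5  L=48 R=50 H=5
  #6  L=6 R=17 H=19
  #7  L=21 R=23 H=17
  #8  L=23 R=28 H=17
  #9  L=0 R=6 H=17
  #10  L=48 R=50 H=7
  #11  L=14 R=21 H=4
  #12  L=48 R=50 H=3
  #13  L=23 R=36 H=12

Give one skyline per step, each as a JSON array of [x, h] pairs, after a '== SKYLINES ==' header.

== SKYLINES ==
[[48,3],[50,0]]
[[47,3],[50,0]]
[[47,3],[50,0]]
[[47,3],[48,18],[50,0]]
[[47,3],[48,18],[50,0]]
[[6,19],[17,0],[47,3],[48,18],[50,0]]
[[6,19],[17,0],[21,17],[23,0],[47,3],[48,18],[50,0]]
[[6,19],[17,0],[21,17],[28,0],[47,3],[48,18],[50,0]]
[[0,17],[6,19],[17,0],[21,17],[28,0],[47,3],[48,18],[50,0]]
[[0,17],[6,19],[17,0],[21,17],[28,0],[47,3],[48,18],[50,0]]
[[0,17],[6,19],[17,4],[21,17],[28,0],[47,3],[48,18],[50,0]]
[[0,17],[6,19],[17,4],[21,17],[28,0],[47,3],[48,18],[50,0]]
[[0,17],[6,19],[17,4],[21,17],[28,12],[36,0],[47,3],[48,18],[50,0]]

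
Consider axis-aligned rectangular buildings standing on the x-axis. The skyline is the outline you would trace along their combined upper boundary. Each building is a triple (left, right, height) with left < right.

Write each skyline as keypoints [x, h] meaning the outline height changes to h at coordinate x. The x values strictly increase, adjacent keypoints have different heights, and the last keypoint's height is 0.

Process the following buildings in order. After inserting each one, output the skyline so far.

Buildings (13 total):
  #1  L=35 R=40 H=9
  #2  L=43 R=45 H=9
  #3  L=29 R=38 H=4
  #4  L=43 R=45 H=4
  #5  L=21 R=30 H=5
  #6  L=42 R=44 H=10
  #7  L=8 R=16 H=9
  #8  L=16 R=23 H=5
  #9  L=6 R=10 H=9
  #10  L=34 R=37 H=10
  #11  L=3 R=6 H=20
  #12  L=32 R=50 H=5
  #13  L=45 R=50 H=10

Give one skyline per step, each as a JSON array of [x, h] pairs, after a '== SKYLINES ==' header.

== SKYLINES ==
[[35,9],[40,0]]
[[35,9],[40,0],[43,9],[45,0]]
[[29,4],[35,9],[40,0],[43,9],[45,0]]
[[29,4],[35,9],[40,0],[43,9],[45,0]]
[[21,5],[30,4],[35,9],[40,0],[43,9],[45,0]]
[[21,5],[30,4],[35,9],[40,0],[42,10],[44,9],[45,0]]
[[8,9],[16,0],[21,5],[30,4],[35,9],[40,0],[42,10],[44,9],[45,0]]
[[8,9],[16,5],[30,4],[35,9],[40,0],[42,10],[44,9],[45,0]]
[[6,9],[16,5],[30,4],[35,9],[40,0],[42,10],[44,9],[45,0]]
[[6,9],[16,5],[30,4],[34,10],[37,9],[40,0],[42,10],[44,9],[45,0]]
[[3,20],[6,9],[16,5],[30,4],[34,10],[37,9],[40,0],[42,10],[44,9],[45,0]]
[[3,20],[6,9],[16,5],[30,4],[32,5],[34,10],[37,9],[40,5],[42,10],[44,9],[45,5],[50,0]]
[[3,20],[6,9],[16,5],[30,4],[32,5],[34,10],[37,9],[40,5],[42,10],[44,9],[45,10],[50,0]]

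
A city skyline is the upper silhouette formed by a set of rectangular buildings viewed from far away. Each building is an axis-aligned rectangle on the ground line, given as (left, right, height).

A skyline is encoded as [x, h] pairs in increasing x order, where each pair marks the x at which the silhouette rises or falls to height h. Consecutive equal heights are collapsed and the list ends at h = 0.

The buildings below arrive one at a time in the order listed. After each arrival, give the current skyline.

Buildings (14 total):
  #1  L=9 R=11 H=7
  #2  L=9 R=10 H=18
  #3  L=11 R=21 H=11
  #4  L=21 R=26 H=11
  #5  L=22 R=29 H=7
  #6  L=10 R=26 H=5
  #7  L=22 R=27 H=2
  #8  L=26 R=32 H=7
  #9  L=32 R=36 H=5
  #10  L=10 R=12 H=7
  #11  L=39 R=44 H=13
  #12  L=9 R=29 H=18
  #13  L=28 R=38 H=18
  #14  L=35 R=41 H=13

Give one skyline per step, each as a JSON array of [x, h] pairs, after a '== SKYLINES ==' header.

== SKYLINES ==
[[9,7],[11,0]]
[[9,18],[10,7],[11,0]]
[[9,18],[10,7],[11,11],[21,0]]
[[9,18],[10,7],[11,11],[26,0]]
[[9,18],[10,7],[11,11],[26,7],[29,0]]
[[9,18],[10,7],[11,11],[26,7],[29,0]]
[[9,18],[10,7],[11,11],[26,7],[29,0]]
[[9,18],[10,7],[11,11],[26,7],[32,0]]
[[9,18],[10,7],[11,11],[26,7],[32,5],[36,0]]
[[9,18],[10,7],[11,11],[26,7],[32,5],[36,0]]
[[9,18],[10,7],[11,11],[26,7],[32,5],[36,0],[39,13],[44,0]]
[[9,18],[29,7],[32,5],[36,0],[39,13],[44,0]]
[[9,18],[38,0],[39,13],[44,0]]
[[9,18],[38,13],[44,0]]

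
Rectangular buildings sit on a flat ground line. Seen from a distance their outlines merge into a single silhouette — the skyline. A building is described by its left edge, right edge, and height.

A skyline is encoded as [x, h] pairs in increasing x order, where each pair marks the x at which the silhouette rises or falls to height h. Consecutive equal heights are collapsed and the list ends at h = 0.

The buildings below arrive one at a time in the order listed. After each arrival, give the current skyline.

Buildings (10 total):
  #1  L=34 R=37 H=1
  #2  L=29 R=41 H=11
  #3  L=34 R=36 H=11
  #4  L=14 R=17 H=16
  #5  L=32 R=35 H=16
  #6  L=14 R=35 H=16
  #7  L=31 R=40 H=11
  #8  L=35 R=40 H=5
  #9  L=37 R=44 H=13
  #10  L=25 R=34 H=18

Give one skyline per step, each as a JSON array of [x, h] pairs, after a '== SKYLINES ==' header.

== SKYLINES ==
[[34,1],[37,0]]
[[29,11],[41,0]]
[[29,11],[41,0]]
[[14,16],[17,0],[29,11],[41,0]]
[[14,16],[17,0],[29,11],[32,16],[35,11],[41,0]]
[[14,16],[35,11],[41,0]]
[[14,16],[35,11],[41,0]]
[[14,16],[35,11],[41,0]]
[[14,16],[35,11],[37,13],[44,0]]
[[14,16],[25,18],[34,16],[35,11],[37,13],[44,0]]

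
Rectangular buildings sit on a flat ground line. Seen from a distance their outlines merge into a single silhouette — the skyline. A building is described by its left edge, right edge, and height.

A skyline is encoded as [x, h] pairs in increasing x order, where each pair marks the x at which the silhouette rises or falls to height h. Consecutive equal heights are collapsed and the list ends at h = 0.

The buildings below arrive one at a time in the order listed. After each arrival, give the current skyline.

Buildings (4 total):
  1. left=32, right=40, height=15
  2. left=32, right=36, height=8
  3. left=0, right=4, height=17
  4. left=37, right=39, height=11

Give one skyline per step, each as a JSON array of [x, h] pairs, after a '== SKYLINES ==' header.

== SKYLINES ==
[[32,15],[40,0]]
[[32,15],[40,0]]
[[0,17],[4,0],[32,15],[40,0]]
[[0,17],[4,0],[32,15],[40,0]]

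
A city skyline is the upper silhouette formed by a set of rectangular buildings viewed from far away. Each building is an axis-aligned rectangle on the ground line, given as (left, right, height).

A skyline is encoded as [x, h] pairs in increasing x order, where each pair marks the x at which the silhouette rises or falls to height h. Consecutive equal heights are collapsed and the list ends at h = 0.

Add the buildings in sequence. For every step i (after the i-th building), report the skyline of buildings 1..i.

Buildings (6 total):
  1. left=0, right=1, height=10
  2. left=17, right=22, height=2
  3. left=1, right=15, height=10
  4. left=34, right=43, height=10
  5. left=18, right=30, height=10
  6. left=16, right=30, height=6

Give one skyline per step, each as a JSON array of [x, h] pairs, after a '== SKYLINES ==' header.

== SKYLINES ==
[[0,10],[1,0]]
[[0,10],[1,0],[17,2],[22,0]]
[[0,10],[15,0],[17,2],[22,0]]
[[0,10],[15,0],[17,2],[22,0],[34,10],[43,0]]
[[0,10],[15,0],[17,2],[18,10],[30,0],[34,10],[43,0]]
[[0,10],[15,0],[16,6],[18,10],[30,0],[34,10],[43,0]]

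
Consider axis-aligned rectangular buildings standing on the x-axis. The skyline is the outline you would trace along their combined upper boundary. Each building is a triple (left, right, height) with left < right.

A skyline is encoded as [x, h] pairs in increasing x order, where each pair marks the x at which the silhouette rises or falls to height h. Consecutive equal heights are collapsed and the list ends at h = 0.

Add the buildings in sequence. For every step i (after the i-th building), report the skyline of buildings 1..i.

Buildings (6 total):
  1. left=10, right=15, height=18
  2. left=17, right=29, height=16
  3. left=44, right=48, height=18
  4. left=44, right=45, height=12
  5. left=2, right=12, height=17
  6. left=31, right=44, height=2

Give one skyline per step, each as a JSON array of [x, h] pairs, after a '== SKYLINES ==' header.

== SKYLINES ==
[[10,18],[15,0]]
[[10,18],[15,0],[17,16],[29,0]]
[[10,18],[15,0],[17,16],[29,0],[44,18],[48,0]]
[[10,18],[15,0],[17,16],[29,0],[44,18],[48,0]]
[[2,17],[10,18],[15,0],[17,16],[29,0],[44,18],[48,0]]
[[2,17],[10,18],[15,0],[17,16],[29,0],[31,2],[44,18],[48,0]]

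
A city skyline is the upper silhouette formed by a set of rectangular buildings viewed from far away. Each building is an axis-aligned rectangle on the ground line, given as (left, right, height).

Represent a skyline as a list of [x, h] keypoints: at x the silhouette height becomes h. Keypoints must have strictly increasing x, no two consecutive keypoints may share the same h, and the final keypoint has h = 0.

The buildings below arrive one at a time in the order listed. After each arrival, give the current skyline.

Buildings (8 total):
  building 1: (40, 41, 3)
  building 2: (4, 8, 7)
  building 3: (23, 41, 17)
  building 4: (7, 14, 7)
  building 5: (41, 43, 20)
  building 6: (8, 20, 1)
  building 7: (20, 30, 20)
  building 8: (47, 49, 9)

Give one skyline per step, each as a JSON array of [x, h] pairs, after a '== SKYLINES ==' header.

== SKYLINES ==
[[40,3],[41,0]]
[[4,7],[8,0],[40,3],[41,0]]
[[4,7],[8,0],[23,17],[41,0]]
[[4,7],[14,0],[23,17],[41,0]]
[[4,7],[14,0],[23,17],[41,20],[43,0]]
[[4,7],[14,1],[20,0],[23,17],[41,20],[43,0]]
[[4,7],[14,1],[20,20],[30,17],[41,20],[43,0]]
[[4,7],[14,1],[20,20],[30,17],[41,20],[43,0],[47,9],[49,0]]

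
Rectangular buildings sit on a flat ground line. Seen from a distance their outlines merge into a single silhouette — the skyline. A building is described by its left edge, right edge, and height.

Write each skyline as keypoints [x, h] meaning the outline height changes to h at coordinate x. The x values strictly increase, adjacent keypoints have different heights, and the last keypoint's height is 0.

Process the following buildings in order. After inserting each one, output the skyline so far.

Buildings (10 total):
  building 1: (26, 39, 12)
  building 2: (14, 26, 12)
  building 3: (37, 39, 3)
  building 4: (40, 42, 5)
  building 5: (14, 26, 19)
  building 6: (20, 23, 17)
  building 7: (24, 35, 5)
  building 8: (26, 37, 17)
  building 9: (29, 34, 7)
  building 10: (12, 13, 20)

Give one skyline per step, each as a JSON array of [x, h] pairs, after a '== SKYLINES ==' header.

== SKYLINES ==
[[26,12],[39,0]]
[[14,12],[39,0]]
[[14,12],[39,0]]
[[14,12],[39,0],[40,5],[42,0]]
[[14,19],[26,12],[39,0],[40,5],[42,0]]
[[14,19],[26,12],[39,0],[40,5],[42,0]]
[[14,19],[26,12],[39,0],[40,5],[42,0]]
[[14,19],[26,17],[37,12],[39,0],[40,5],[42,0]]
[[14,19],[26,17],[37,12],[39,0],[40,5],[42,0]]
[[12,20],[13,0],[14,19],[26,17],[37,12],[39,0],[40,5],[42,0]]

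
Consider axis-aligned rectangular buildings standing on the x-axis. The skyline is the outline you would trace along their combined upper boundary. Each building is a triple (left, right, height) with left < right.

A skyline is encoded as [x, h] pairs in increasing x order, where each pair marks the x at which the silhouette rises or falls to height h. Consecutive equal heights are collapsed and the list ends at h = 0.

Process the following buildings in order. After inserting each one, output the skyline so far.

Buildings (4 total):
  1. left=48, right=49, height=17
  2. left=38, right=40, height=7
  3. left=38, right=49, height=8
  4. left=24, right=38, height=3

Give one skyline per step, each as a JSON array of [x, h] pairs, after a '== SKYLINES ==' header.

== SKYLINES ==
[[48,17],[49,0]]
[[38,7],[40,0],[48,17],[49,0]]
[[38,8],[48,17],[49,0]]
[[24,3],[38,8],[48,17],[49,0]]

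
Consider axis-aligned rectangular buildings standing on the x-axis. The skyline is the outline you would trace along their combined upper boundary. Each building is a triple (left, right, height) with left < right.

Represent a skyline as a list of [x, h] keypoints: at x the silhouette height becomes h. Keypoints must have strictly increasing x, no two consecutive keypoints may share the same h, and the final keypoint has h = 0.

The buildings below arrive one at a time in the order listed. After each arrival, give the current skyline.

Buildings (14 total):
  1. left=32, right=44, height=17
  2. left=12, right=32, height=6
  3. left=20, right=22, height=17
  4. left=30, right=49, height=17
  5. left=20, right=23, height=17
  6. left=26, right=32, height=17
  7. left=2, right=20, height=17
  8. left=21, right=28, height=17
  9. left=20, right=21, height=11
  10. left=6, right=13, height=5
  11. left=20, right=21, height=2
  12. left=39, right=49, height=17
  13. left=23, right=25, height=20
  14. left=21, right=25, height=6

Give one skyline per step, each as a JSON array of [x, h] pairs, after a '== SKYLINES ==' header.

== SKYLINES ==
[[32,17],[44,0]]
[[12,6],[32,17],[44,0]]
[[12,6],[20,17],[22,6],[32,17],[44,0]]
[[12,6],[20,17],[22,6],[30,17],[49,0]]
[[12,6],[20,17],[23,6],[30,17],[49,0]]
[[12,6],[20,17],[23,6],[26,17],[49,0]]
[[2,17],[23,6],[26,17],[49,0]]
[[2,17],[49,0]]
[[2,17],[49,0]]
[[2,17],[49,0]]
[[2,17],[49,0]]
[[2,17],[49,0]]
[[2,17],[23,20],[25,17],[49,0]]
[[2,17],[23,20],[25,17],[49,0]]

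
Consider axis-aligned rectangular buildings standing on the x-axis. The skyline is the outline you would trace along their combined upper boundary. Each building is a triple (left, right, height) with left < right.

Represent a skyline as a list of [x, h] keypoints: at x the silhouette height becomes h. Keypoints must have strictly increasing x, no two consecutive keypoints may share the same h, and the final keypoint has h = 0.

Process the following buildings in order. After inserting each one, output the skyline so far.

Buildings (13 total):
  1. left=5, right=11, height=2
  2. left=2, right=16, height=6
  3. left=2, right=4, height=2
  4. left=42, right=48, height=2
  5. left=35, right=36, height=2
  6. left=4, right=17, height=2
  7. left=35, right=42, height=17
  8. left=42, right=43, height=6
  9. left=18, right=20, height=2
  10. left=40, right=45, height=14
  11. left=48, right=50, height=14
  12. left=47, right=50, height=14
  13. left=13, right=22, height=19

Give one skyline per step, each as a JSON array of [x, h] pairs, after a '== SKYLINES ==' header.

== SKYLINES ==
[[5,2],[11,0]]
[[2,6],[16,0]]
[[2,6],[16,0]]
[[2,6],[16,0],[42,2],[48,0]]
[[2,6],[16,0],[35,2],[36,0],[42,2],[48,0]]
[[2,6],[16,2],[17,0],[35,2],[36,0],[42,2],[48,0]]
[[2,6],[16,2],[17,0],[35,17],[42,2],[48,0]]
[[2,6],[16,2],[17,0],[35,17],[42,6],[43,2],[48,0]]
[[2,6],[16,2],[17,0],[18,2],[20,0],[35,17],[42,6],[43,2],[48,0]]
[[2,6],[16,2],[17,0],[18,2],[20,0],[35,17],[42,14],[45,2],[48,0]]
[[2,6],[16,2],[17,0],[18,2],[20,0],[35,17],[42,14],[45,2],[48,14],[50,0]]
[[2,6],[16,2],[17,0],[18,2],[20,0],[35,17],[42,14],[45,2],[47,14],[50,0]]
[[2,6],[13,19],[22,0],[35,17],[42,14],[45,2],[47,14],[50,0]]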